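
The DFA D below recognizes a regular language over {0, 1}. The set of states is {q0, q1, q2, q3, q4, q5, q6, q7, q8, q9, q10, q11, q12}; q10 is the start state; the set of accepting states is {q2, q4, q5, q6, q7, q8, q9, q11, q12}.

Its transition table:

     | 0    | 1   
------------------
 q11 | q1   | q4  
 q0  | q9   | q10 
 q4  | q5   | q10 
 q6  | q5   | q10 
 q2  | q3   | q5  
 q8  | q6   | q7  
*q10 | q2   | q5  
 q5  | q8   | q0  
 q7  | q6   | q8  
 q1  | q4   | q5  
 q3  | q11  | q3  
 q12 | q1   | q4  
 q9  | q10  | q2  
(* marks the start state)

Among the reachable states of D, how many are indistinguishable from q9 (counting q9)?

Reachable states from the start: {q0,q1,q2,q3,q4,q5,q6,q7,q8,q9,q10,q11}. Unreachable: {q12} — drop them.
Start with accepting vs non-accepting: {q2,q4,q5,q6,q7,q8,q9,q11} | {q0,q1,q3,q10}.
On input 0, block {q2,q4,q5,q6,q7,q8,q9,q11} splits into {q4,q5,q6,q7,q8} and {q2,q9,q11}.
On input 1, block {q4,q5,q6,q7,q8} splits into {q4,q5,q6} and {q7,q8}.
Refine {q4,q5,q6} on symbol 0: members go to different blocks, giving {q4,q6} and {q5}.
Split {q0,q1,q3,q10} by δ(·,0) → {q0,q3,q10} and {q1}.
On input 1, block {q0,q3,q10} splits into {q0,q3} and {q10}.
Split {q0,q3} by δ(·,1) → {q0} and {q3}.
Refine {q2,q9,q11} on symbol 0: members go to different blocks, giving {q2} and {q9} and {q11}.
Stable partition: {q4,q6} | {q0} | {q2} | {q7,q8} | {q5} | {q1} | {q10} | {q3} | {q9} | {q11} — 10 equivalence classes.
The equivalence class containing q9 is {q9}, of size 1.

1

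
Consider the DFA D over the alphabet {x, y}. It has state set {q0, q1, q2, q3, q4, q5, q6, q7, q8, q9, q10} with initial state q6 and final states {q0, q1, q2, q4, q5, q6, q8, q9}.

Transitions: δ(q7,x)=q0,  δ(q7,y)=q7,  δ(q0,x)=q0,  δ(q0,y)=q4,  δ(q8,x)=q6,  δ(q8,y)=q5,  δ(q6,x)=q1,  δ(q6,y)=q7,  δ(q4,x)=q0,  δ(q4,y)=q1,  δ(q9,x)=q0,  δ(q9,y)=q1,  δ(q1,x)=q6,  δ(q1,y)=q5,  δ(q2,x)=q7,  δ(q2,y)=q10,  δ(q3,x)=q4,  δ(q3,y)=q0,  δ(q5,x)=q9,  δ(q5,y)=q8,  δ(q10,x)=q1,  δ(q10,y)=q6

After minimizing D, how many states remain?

6

States {q2,q3,q10} cannot be reached from the start state, so discard them.
Start with accepting vs non-accepting: {q0,q1,q4,q5,q6,q8,q9} | {q7}.
Refine {q0,q1,q4,q5,q6,q8,q9} on symbol y: members go to different blocks, giving {q0,q1,q4,q5,q8,q9} and {q6}.
Split {q0,q1,q4,q5,q8,q9} by δ(·,x) → {q0,q4,q5,q9} and {q1,q8}.
Split {q0,q4,q5,q9} by δ(·,y) → {q4,q5,q9} and {q0}.
On input x, block {q4,q5,q9} splits into {q4,q9} and {q5}.
Stable partition: {q4,q9} | {q7} | {q6} | {q1,q8} | {q0} | {q5} — 6 equivalence classes.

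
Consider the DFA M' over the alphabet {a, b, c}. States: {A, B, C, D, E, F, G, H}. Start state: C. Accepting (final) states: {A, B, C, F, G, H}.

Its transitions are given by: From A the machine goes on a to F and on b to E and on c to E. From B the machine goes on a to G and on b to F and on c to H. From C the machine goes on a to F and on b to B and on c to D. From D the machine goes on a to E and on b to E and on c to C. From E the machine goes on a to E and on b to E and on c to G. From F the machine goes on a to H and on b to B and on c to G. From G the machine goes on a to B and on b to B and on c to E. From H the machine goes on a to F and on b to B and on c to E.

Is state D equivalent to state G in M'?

Reachable states from the start: {B,C,D,E,F,G,H}. Unreachable: {A} — drop them.
Initial partition by acceptance: {B,C,F,G,H} | {D,E}.
On input c, block {B,C,F,G,H} splits into {C,G,H} and {B,F}.
The partition is now stable with 3 blocks: {C,G,H} | {D,E} | {B,F}.
D and G end up in different blocks, so they are distinguishable. For instance, the string 'ε' is accepted from only G.

No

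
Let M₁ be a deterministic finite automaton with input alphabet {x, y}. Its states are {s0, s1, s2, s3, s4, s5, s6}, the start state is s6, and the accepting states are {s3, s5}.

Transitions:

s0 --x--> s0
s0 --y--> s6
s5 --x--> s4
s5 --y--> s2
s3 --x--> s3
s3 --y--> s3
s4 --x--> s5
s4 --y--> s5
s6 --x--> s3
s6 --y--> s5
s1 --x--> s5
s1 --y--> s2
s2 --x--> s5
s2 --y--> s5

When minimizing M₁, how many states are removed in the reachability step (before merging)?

No path from s6 leads to s0, s1; the other 5 states are all reachable.

2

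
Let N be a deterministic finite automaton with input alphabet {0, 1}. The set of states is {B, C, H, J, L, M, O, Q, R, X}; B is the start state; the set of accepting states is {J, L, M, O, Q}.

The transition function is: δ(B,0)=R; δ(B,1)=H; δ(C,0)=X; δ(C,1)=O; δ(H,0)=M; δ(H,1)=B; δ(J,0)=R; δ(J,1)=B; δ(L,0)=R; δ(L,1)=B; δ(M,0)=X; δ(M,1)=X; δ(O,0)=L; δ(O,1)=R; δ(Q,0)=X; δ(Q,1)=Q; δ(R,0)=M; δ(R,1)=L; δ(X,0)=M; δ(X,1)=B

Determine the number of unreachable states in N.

4

No path from B leads to C, J, O, Q; the other 6 states are all reachable.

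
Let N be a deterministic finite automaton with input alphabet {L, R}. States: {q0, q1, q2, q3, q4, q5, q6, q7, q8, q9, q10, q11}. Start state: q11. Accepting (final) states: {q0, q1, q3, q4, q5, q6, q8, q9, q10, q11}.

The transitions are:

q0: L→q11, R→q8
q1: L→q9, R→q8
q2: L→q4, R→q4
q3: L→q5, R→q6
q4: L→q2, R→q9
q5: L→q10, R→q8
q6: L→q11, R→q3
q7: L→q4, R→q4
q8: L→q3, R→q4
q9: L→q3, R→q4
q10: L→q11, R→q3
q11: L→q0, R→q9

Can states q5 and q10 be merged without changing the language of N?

No

First remove the unreachable states {q1,q7}; 10 states remain.
Initial partition by acceptance: {q0,q3,q4,q5,q6,q8,q9,q10,q11} | {q2}.
Refine {q0,q3,q4,q5,q6,q8,q9,q10,q11} on symbol L: members go to different blocks, giving {q0,q3,q5,q6,q8,q9,q10,q11} and {q4}.
Split {q0,q3,q5,q6,q8,q9,q10,q11} by δ(·,R) → {q0,q3,q5,q6,q10,q11} and {q8,q9}.
Split {q0,q3,q5,q6,q10,q11} by δ(·,R) → {q0,q5,q11} and {q3,q6,q10}.
Refine {q0,q5,q11} on symbol L: members go to different blocks, giving {q0,q11} and {q5}.
On input L, block {q3,q6,q10} splits into {q6,q10} and {q3}.
Stable partition: {q0,q11} | {q2} | {q4} | {q8,q9} | {q6,q10} | {q5} | {q3} — 7 equivalence classes.
q5 and q10 end up in different blocks, so they are distinguishable. For instance, the string 'RRL' is accepted from only q10.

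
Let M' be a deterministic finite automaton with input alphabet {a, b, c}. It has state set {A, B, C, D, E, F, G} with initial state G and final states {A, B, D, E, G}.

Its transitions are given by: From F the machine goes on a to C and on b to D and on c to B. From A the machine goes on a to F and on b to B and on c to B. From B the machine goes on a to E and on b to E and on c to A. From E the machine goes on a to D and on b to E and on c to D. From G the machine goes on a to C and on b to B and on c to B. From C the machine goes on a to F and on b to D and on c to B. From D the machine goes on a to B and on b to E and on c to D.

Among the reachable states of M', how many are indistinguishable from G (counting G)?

Every state is reachable, so we keep all 7.
Initial partition by acceptance: {A,B,D,E,G} | {C,F}.
Refine {A,B,D,E,G} on symbol a: members go to different blocks, giving {B,D,E} and {A,G}.
On input c, block {B,D,E} splits into {D,E} and {B}.
Refine {D,E} on symbol a: members go to different blocks, giving {D} and {E}.
The partition is now stable with 5 blocks: {D} | {C,F} | {A,G} | {B} | {E}.
State G belongs to the block {A,G}, which has 2 states.

2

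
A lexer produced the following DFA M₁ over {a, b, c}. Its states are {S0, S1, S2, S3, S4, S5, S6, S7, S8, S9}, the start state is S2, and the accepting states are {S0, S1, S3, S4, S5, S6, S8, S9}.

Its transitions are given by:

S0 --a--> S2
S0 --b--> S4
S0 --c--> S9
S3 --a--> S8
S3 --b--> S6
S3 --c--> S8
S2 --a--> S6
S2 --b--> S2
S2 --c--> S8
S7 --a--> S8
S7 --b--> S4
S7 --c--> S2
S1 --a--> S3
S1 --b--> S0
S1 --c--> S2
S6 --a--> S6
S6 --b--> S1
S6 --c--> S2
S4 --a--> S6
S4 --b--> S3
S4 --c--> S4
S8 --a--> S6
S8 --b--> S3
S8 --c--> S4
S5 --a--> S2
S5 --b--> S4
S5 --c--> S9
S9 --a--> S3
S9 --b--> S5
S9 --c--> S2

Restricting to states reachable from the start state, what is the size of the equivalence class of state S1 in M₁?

2

First remove the unreachable states {S7}; 9 states remain.
Start with accepting vs non-accepting: {S0,S1,S3,S4,S5,S6,S8,S9} | {S2}.
Refine {S0,S1,S3,S4,S5,S6,S8,S9} on symbol a: members go to different blocks, giving {S1,S3,S4,S6,S8,S9} and {S0,S5}.
Split {S1,S3,S4,S6,S8,S9} by δ(·,b) → {S3,S4,S6,S8} and {S1,S9}.
Split {S3,S4,S6,S8} by δ(·,b) → {S3,S4,S8} and {S6}.
Refine {S3,S4,S8} on symbol a: members go to different blocks, giving {S4,S8} and {S3}.
Stable partition: {S4,S8} | {S2} | {S0,S5} | {S1,S9} | {S6} | {S3} — 6 equivalence classes.
State S1 belongs to the block {S1,S9}, which has 2 states.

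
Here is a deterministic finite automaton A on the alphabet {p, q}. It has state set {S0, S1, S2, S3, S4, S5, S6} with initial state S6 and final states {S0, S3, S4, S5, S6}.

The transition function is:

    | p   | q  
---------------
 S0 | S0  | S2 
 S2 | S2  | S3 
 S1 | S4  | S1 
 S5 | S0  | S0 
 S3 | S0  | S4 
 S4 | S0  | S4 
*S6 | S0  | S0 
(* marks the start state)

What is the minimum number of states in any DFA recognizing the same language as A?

4

First remove the unreachable states {S1,S5}; 5 states remain.
P0 = {S0,S3,S4,S6} | {S2}.
On input q, block {S0,S3,S4,S6} splits into {S3,S4,S6} and {S0}.
Refine {S3,S4,S6} on symbol q: members go to different blocks, giving {S3,S4} and {S6}.
Stable partition: {S3,S4} | {S2} | {S0} | {S6} — 4 equivalence classes.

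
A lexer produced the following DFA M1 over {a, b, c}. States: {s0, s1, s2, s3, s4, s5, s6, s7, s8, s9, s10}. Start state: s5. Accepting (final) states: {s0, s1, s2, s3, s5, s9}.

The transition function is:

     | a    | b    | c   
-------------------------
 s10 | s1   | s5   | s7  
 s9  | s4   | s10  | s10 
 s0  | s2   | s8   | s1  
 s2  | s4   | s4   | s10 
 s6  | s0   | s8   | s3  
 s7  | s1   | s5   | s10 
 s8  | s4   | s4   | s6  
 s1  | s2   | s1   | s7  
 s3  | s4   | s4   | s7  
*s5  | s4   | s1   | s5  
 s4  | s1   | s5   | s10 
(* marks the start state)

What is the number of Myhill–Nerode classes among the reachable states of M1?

4

States {s0,s3,s6,s8,s9} cannot be reached from the start state, so discard them.
P0 = {s1,s2,s5} | {s4,s7,s10}.
Split {s1,s2,s5} by δ(·,a) → {s2,s5} and {s1}.
Refine {s2,s5} on symbol b: members go to different blocks, giving {s2} and {s5}.
The partition is now stable with 4 blocks: {s2} | {s4,s7,s10} | {s1} | {s5}.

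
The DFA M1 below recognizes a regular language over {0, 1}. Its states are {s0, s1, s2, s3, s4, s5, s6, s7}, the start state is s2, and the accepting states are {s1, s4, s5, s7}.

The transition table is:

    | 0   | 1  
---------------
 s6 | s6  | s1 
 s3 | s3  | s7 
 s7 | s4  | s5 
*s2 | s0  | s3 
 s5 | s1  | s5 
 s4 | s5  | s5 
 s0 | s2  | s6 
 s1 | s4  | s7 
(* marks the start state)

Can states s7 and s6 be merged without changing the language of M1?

All states are reachable from the start state.
Initial partition by acceptance: {s1,s4,s5,s7} | {s0,s2,s3,s6}.
Split {s0,s2,s3,s6} by δ(·,1) → {s0,s2} and {s3,s6}.
No further refinement is possible. Final partition (3 blocks): {s1,s4,s5,s7} | {s0,s2} | {s3,s6}.
s7 and s6 end up in different blocks, so they are distinguishable. For instance, the string 'ε' is accepted from only s7.

No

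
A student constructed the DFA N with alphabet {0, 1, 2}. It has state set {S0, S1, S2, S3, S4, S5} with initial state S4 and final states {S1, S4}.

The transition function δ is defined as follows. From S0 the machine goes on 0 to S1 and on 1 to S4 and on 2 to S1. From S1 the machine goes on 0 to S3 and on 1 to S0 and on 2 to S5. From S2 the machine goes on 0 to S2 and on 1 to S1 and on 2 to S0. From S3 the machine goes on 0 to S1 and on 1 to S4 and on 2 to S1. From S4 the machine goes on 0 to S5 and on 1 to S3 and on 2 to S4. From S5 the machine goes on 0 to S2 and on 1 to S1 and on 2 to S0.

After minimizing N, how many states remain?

4

Initial partition by acceptance: {S1,S4} | {S0,S2,S3,S5}.
Split {S1,S4} by δ(·,2) → {S1} and {S4}.
On input 0, block {S0,S2,S3,S5} splits into {S0,S3} and {S2,S5}.
The partition is now stable with 4 blocks: {S1} | {S0,S3} | {S4} | {S2,S5}.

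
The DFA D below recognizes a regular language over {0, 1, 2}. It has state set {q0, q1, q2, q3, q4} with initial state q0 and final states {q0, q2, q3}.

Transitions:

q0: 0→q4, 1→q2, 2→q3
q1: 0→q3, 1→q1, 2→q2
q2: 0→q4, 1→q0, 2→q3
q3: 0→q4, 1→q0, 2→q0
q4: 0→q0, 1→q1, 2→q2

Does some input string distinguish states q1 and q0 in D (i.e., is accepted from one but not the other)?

All states are reachable from the start state.
Initial partition by acceptance: {q0,q2,q3} | {q1,q4}.
The partition is now stable with 2 blocks: {q0,q2,q3} | {q1,q4}.
q1 and q0 end up in different blocks, so they are distinguishable. For instance, the string 'ε' is accepted from only q0.

Yes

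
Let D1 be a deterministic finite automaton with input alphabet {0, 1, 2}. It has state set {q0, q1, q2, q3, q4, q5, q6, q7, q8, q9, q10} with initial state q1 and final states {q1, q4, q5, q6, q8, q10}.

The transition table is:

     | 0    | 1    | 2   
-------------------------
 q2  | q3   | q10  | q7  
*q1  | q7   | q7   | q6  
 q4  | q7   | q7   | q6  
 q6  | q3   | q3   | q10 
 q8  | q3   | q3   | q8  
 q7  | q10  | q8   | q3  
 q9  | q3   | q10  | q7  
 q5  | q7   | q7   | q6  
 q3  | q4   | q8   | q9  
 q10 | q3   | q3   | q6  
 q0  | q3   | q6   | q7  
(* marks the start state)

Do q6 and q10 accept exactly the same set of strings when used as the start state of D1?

States {q0,q2,q5} cannot be reached from the start state, so discard them.
Start with accepting vs non-accepting: {q1,q4,q6,q8,q10} | {q3,q7,q9}.
On input 0, block {q3,q7,q9} splits into {q3,q7} and {q9}.
Split {q3,q7} by δ(·,2) → {q3} and {q7}.
On input 0, block {q1,q4,q6,q8,q10} splits into {q6,q8,q10} and {q1,q4}.
Stable partition: {q6,q8,q10} | {q3} | {q9} | {q7} | {q1,q4} — 5 equivalence classes.
q6 and q10 lie in the same block of the stable partition, so they are equivalent — no string distinguishes them.

Yes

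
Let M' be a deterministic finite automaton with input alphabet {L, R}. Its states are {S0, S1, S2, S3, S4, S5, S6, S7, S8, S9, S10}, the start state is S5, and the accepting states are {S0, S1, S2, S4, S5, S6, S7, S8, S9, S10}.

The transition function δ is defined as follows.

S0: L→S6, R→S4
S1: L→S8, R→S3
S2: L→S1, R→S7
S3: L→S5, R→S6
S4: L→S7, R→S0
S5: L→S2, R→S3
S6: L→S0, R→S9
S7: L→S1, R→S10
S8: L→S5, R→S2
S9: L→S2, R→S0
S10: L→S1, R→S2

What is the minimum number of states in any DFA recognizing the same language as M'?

Initial partition by acceptance: {S0,S1,S2,S4,S5,S6,S7,S8,S9,S10} | {S3}.
On input R, block {S0,S1,S2,S4,S5,S6,S7,S8,S9,S10} splits into {S0,S2,S4,S6,S7,S8,S9,S10} and {S1,S5}.
Refine {S0,S2,S4,S6,S7,S8,S9,S10} on symbol L: members go to different blocks, giving {S0,S4,S6,S9} and {S2,S7,S8,S10}.
On input L, block {S0,S4,S6,S9} splits into {S0,S6} and {S4,S9}.
The partition is now stable with 5 blocks: {S0,S6} | {S3} | {S1,S5} | {S2,S7,S8,S10} | {S4,S9}.

5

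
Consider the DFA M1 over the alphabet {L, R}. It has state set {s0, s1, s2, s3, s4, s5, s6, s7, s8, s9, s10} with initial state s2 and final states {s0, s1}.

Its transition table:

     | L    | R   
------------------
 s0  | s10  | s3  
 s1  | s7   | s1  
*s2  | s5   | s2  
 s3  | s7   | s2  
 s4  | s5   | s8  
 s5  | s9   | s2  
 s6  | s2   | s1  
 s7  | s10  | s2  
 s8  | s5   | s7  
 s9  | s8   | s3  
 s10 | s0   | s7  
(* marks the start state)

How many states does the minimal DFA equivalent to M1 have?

Reachable states from the start: {s0,s2,s3,s5,s7,s8,s9,s10}. Unreachable: {s1,s4,s6} — drop them.
Initial partition by acceptance: {s0} | {s2,s3,s5,s7,s8,s9,s10}.
Split {s2,s3,s5,s7,s8,s9,s10} by δ(·,L) → {s2,s3,s5,s7,s8,s9} and {s10}.
Split {s2,s3,s5,s7,s8,s9} by δ(·,L) → {s2,s3,s5,s8,s9} and {s7}.
Refine {s2,s3,s5,s8,s9} on symbol L: members go to different blocks, giving {s2,s5,s8,s9} and {s3}.
On input R, block {s2,s5,s8,s9} splits into {s2,s5} and {s8} and {s9}.
Split {s2,s5} by δ(·,L) → {s2} and {s5}.
The partition is now stable with 8 blocks: {s0} | {s2} | {s10} | {s7} | {s3} | {s8} | {s9} | {s5}.

8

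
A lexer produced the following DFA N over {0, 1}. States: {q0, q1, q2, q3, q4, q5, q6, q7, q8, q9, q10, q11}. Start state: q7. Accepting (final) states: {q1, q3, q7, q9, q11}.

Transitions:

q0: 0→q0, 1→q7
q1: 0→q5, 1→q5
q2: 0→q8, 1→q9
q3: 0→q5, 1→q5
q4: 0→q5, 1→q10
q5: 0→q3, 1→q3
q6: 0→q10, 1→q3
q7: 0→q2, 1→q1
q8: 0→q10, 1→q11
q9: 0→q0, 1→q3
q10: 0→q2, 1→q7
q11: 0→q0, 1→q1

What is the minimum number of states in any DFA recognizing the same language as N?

4

First remove the unreachable states {q4,q6}; 10 states remain.
P0 = {q1,q3,q7,q9,q11} | {q0,q2,q5,q8,q10}.
Refine {q1,q3,q7,q9,q11} on symbol 1: members go to different blocks, giving {q7,q9,q11} and {q1,q3}.
On input 0, block {q0,q2,q5,q8,q10} splits into {q0,q2,q8,q10} and {q5}.
The partition is now stable with 4 blocks: {q7,q9,q11} | {q0,q2,q8,q10} | {q1,q3} | {q5}.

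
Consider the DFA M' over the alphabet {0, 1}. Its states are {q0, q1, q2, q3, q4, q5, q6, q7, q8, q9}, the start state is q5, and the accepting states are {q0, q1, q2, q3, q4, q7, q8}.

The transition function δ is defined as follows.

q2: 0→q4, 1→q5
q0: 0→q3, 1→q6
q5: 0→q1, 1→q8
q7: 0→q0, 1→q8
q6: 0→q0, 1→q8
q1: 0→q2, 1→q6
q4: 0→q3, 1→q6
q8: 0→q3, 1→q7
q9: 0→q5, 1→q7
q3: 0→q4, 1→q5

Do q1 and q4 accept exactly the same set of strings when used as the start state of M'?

Yes

First remove the unreachable states {q9}; 9 states remain.
Initial partition by acceptance: {q0,q1,q2,q3,q4,q7,q8} | {q5,q6}.
Refine {q0,q1,q2,q3,q4,q7,q8} on symbol 1: members go to different blocks, giving {q0,q1,q2,q3,q4} and {q7,q8}.
Stable partition: {q0,q1,q2,q3,q4} | {q5,q6} | {q7,q8} — 3 equivalence classes.
q1 and q4 lie in the same block of the stable partition, so they are equivalent — no string distinguishes them.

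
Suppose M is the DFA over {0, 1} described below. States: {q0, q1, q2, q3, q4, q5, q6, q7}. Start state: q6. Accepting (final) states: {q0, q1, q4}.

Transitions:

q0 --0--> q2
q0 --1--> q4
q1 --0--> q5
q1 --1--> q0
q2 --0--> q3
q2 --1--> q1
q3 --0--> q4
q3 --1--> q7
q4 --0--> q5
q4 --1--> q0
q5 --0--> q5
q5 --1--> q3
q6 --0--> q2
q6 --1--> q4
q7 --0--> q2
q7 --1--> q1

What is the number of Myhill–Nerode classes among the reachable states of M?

6

Every state is reachable, so we keep all 8.
Initial partition by acceptance: {q0,q1,q4} | {q2,q3,q5,q6,q7}.
Split {q2,q3,q5,q6,q7} by δ(·,0) → {q2,q5,q6,q7} and {q3}.
Split {q2,q5,q6,q7} by δ(·,0) → {q5,q6,q7} and {q2}.
Refine {q0,q1,q4} on symbol 0: members go to different blocks, giving {q1,q4} and {q0}.
Refine {q5,q6,q7} on symbol 0: members go to different blocks, giving {q6,q7} and {q5}.
No further refinement is possible. Final partition (6 blocks): {q1,q4} | {q6,q7} | {q3} | {q2} | {q0} | {q5}.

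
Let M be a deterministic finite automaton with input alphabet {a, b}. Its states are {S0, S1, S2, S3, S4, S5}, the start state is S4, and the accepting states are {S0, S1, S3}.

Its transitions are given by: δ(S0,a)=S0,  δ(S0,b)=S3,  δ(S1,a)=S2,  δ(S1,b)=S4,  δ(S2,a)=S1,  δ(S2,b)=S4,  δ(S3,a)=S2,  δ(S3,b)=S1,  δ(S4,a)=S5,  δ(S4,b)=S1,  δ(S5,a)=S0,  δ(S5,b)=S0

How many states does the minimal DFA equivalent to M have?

6

P0 = {S0,S1,S3} | {S2,S4,S5}.
On input a, block {S0,S1,S3} splits into {S1,S3} and {S0}.
On input b, block {S1,S3} splits into {S1} and {S3}.
Refine {S2,S4,S5} on symbol a: members go to different blocks, giving {S2} and {S4} and {S5}.
No further refinement is possible. Final partition (6 blocks): {S1} | {S2} | {S0} | {S3} | {S4} | {S5}.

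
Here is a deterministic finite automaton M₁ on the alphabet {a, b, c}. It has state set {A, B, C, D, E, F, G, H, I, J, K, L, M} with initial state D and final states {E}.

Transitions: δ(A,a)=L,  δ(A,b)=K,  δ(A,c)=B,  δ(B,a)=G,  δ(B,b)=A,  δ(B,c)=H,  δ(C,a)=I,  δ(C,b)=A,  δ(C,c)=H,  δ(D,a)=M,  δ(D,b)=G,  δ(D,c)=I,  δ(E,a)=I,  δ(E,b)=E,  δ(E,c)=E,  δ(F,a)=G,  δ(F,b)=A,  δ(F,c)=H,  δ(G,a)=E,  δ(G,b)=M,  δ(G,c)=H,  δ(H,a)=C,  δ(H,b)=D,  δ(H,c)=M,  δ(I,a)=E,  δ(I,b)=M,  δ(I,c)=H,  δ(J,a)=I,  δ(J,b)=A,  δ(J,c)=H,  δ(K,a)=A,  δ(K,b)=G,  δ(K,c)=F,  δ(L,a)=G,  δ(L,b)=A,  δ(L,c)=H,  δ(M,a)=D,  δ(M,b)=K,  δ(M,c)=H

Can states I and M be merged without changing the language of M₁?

Reachable states from the start: {A,B,C,D,E,F,G,H,I,K,L,M}. Unreachable: {J} — drop them.
P0 = {E} | {A,B,C,D,F,G,H,I,K,L,M}.
On input a, block {A,B,C,D,F,G,H,I,K,L,M} splits into {A,B,C,D,F,H,K,L,M} and {G,I}.
Refine {A,B,C,D,F,H,K,L,M} on symbol a: members go to different blocks, giving {A,D,H,K,M} and {B,C,F,L}.
Refine {A,D,H,K,M} on symbol a: members go to different blocks, giving {D,K,M} and {A,H}.
Refine {D,K,M} on symbol a: members go to different blocks, giving {D,M} and {K}.
On input b, block {D,M} splits into {D} and {M}.
Refine {A,H} on symbol b: members go to different blocks, giving {A} and {H}.
The partition is now stable with 8 blocks: {E} | {D} | {G,I} | {B,C,F,L} | {A} | {K} | {M} | {H}.
I and M end up in different blocks, so they are distinguishable. For instance, the string 'a' is accepted from only I.

No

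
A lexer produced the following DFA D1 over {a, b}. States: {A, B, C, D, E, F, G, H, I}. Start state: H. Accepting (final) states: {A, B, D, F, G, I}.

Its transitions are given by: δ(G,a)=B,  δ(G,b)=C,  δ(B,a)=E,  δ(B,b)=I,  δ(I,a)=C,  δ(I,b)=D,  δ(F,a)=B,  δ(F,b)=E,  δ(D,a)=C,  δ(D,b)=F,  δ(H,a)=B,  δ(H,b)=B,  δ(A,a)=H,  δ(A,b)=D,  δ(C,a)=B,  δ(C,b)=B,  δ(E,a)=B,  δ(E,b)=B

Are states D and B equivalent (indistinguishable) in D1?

States {A,G} cannot be reached from the start state, so discard them.
P0 = {B,D,F,I} | {C,E,H}.
Refine {B,D,F,I} on symbol a: members go to different blocks, giving {B,D,I} and {F}.
Refine {B,D,I} on symbol b: members go to different blocks, giving {B,I} and {D}.
On input b, block {B,I} splits into {B} and {I}.
The partition is now stable with 5 blocks: {B} | {C,E,H} | {F} | {D} | {I}.
D and B end up in different blocks, so they are distinguishable. For instance, the string 'ba' is accepted from only D.

No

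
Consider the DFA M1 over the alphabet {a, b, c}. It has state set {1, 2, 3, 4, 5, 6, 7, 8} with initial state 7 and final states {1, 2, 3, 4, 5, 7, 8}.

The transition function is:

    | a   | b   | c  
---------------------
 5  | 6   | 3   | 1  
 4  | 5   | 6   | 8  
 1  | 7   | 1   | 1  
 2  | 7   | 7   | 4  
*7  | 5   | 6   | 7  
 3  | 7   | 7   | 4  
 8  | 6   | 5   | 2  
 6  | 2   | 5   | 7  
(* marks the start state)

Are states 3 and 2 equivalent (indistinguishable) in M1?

Every state is reachable, so we keep all 8.
Start with accepting vs non-accepting: {1,2,3,4,5,7,8} | {6}.
Split {1,2,3,4,5,7,8} by δ(·,a) → {1,2,3,4,7} and {5,8}.
Split {1,2,3,4,7} by δ(·,a) → {1,2,3} and {4,7}.
On input b, block {1,2,3} splits into {2,3} and {1}.
Refine {5,8} on symbol b: members go to different blocks, giving {5} and {8}.
Split {4,7} by δ(·,c) → {4} and {7}.
Stable partition: {2,3} | {6} | {5} | {4} | {1} | {8} | {7} — 7 equivalence classes.
3 and 2 lie in the same block of the stable partition, so they are equivalent — no string distinguishes them.

Yes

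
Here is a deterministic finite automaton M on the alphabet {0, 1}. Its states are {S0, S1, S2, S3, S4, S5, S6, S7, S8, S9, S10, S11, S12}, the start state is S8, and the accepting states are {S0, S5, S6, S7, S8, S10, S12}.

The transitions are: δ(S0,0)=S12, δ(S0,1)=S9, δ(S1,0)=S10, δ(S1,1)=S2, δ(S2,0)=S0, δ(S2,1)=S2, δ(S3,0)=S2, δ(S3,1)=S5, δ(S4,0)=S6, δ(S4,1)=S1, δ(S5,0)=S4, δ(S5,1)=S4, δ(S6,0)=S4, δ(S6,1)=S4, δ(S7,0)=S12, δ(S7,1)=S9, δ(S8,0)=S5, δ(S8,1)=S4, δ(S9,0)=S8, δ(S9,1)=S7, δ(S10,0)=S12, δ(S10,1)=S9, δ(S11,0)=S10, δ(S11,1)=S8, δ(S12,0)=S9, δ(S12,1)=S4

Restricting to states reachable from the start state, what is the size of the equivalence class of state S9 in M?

1

First remove the unreachable states {S3,S11}; 11 states remain.
Start with accepting vs non-accepting: {S0,S5,S6,S7,S8,S10,S12} | {S1,S2,S4,S9}.
Refine {S0,S5,S6,S7,S8,S10,S12} on symbol 0: members go to different blocks, giving {S0,S7,S8,S10} and {S5,S6,S12}.
On input 0, block {S1,S2,S4,S9} splits into {S1,S2,S9} and {S4}.
On input 1, block {S0,S7,S8,S10} splits into {S0,S7,S10} and {S8}.
Refine {S1,S2,S9} on symbol 0: members go to different blocks, giving {S1,S2} and {S9}.
On input 0, block {S5,S6,S12} splits into {S5,S6} and {S12}.
No further refinement is possible. Final partition (7 blocks): {S0,S7,S10} | {S1,S2} | {S5,S6} | {S4} | {S8} | {S9} | {S12}.
State S9 belongs to the block {S9}, which has 1 states.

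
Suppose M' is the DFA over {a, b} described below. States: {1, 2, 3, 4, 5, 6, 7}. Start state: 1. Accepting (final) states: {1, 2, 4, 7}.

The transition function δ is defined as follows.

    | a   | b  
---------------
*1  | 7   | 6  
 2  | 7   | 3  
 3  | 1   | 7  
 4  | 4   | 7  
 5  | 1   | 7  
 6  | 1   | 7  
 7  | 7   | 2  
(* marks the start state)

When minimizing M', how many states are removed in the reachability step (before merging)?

BFS from 1 reaches {1, 2, 3, 6, 7}; the 2 state(s) 4, 5 are never visited.

2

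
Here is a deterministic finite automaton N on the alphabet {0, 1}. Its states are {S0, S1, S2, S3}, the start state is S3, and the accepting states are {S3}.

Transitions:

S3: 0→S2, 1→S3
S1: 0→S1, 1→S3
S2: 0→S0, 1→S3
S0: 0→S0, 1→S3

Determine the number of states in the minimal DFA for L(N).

2

States {S1} cannot be reached from the start state, so discard them.
Initial partition by acceptance: {S3} | {S0,S2}.
No further refinement is possible. Final partition (2 blocks): {S3} | {S0,S2}.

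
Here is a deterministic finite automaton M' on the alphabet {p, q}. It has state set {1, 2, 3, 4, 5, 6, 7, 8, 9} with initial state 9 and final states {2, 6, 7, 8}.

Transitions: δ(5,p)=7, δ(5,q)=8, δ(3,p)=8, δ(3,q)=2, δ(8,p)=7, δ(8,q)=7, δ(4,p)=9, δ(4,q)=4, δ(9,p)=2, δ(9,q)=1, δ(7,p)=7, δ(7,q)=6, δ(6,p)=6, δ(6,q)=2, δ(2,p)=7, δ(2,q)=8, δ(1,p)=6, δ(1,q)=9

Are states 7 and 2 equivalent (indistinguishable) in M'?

First remove the unreachable states {3,4,5}; 6 states remain.
Initial partition by acceptance: {2,6,7,8} | {1,9}.
Stable partition: {2,6,7,8} | {1,9} — 2 equivalence classes.
7 and 2 lie in the same block of the stable partition, so they are equivalent — no string distinguishes them.

Yes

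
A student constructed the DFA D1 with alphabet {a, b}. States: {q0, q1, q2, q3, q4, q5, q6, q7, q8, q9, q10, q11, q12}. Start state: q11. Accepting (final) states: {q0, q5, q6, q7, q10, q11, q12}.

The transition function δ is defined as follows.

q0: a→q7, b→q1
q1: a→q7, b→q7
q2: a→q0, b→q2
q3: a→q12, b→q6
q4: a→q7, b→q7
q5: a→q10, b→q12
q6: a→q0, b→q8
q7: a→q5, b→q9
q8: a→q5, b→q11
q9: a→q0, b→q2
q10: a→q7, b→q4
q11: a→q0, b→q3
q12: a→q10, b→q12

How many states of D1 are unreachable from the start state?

Exploring from q11, all states are eventually visited, so none are unreachable.

0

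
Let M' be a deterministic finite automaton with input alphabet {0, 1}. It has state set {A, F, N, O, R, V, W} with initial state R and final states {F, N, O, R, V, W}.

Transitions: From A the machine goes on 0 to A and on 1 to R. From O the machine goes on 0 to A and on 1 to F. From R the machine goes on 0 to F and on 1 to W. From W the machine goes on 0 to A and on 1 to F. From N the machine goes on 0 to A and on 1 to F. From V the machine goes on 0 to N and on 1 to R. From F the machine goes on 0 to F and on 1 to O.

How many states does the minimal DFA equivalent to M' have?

Reachable states from the start: {A,F,O,R,W}. Unreachable: {N,V} — drop them.
P0 = {F,O,R,W} | {A}.
Refine {F,O,R,W} on symbol 0: members go to different blocks, giving {O,W} and {F,R}.
The partition is now stable with 3 blocks: {O,W} | {A} | {F,R}.

3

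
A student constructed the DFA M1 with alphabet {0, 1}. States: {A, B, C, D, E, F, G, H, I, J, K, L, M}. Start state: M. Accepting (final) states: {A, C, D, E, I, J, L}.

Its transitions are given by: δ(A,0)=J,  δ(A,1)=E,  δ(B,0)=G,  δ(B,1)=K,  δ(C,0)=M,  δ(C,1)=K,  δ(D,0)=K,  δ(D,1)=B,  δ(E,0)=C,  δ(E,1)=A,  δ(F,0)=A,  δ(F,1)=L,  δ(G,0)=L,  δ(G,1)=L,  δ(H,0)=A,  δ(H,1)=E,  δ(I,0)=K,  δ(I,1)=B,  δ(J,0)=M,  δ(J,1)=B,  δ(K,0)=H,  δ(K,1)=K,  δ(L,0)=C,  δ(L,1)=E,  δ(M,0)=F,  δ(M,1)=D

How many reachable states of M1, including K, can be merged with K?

First remove the unreachable states {I}; 12 states remain.
Start with accepting vs non-accepting: {A,C,D,E,J,L} | {B,F,G,H,K,M}.
Split {A,C,D,E,J,L} by δ(·,0) → {A,E,L} and {C,D,J}.
On input 0, block {B,F,G,H,K,M} splits into {B,K,M} and {F,G,H}.
Split {B,K,M} by δ(·,1) → {B,K} and {M}.
On input 0, block {C,D,J} splits into {C,J} and {D}.
No further refinement is possible. Final partition (6 blocks): {A,E,L} | {B,K} | {C,J} | {F,G,H} | {M} | {D}.
State K belongs to the block {B,K}, which has 2 states.

2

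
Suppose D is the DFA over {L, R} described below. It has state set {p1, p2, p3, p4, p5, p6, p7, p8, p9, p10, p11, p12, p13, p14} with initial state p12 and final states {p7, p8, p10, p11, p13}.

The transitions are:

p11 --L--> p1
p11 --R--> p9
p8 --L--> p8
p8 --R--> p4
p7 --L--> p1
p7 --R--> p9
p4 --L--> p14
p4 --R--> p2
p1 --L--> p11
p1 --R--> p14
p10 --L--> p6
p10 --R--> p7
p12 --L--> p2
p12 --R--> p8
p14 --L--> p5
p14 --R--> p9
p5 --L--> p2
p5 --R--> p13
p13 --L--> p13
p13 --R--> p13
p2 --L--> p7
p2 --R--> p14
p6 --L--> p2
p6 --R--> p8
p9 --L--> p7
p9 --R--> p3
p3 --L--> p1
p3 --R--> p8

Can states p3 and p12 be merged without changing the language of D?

States {p6,p10} cannot be reached from the start state, so discard them.
P0 = {p7,p8,p11,p13} | {p1,p2,p3,p4,p5,p9,p12,p14}.
Split {p7,p8,p11,p13} by δ(·,L) → {p7,p11} and {p8,p13}.
Split {p1,p2,p3,p4,p5,p9,p12,p14} by δ(·,L) → {p3,p4,p5,p12,p14} and {p1,p2,p9}.
On input L, block {p3,p4,p5,p12,p14} splits into {p3,p5,p12} and {p4,p14}.
Split {p8,p13} by δ(·,R) → {p8} and {p13}.
Split {p3,p5,p12} by δ(·,R) → {p3,p12} and {p5}.
On input R, block {p1,p2,p9} splits into {p1,p2} and {p9}.
Split {p4,p14} by δ(·,L) → {p4} and {p14}.
The partition is now stable with 9 blocks: {p7,p11} | {p3,p12} | {p8} | {p1,p2} | {p4} | {p13} | {p5} | {p9} | {p14}.
p3 and p12 lie in the same block of the stable partition, so they are equivalent — no string distinguishes them.

Yes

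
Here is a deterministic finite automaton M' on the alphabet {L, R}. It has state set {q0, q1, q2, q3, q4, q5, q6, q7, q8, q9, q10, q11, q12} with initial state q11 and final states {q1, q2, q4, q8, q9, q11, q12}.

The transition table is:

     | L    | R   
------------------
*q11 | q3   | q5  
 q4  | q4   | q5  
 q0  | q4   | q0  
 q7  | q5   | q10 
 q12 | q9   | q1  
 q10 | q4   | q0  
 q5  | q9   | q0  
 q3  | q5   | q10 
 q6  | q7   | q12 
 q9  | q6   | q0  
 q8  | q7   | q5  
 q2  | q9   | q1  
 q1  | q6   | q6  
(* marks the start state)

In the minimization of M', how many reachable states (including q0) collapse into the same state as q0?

2

States {q2,q8} cannot be reached from the start state, so discard them.
P0 = {q1,q4,q9,q11,q12} | {q0,q3,q5,q6,q7,q10}.
On input L, block {q1,q4,q9,q11,q12} splits into {q1,q9,q11} and {q4,q12}.
Refine {q0,q3,q5,q6,q7,q10} on symbol L: members go to different blocks, giving {q3,q6,q7} and {q0,q10} and {q5}.
On input R, block {q1,q9,q11} splits into {q1} and {q9} and {q11}.
On input L, block {q3,q6,q7} splits into {q3,q7} and {q6}.
Refine {q4,q12} on symbol L: members go to different blocks, giving {q4} and {q12}.
Stable partition: {q1} | {q3,q7} | {q4} | {q0,q10} | {q5} | {q9} | {q11} | {q6} | {q12} — 9 equivalence classes.
The equivalence class containing q0 is {q0,q10}, of size 2.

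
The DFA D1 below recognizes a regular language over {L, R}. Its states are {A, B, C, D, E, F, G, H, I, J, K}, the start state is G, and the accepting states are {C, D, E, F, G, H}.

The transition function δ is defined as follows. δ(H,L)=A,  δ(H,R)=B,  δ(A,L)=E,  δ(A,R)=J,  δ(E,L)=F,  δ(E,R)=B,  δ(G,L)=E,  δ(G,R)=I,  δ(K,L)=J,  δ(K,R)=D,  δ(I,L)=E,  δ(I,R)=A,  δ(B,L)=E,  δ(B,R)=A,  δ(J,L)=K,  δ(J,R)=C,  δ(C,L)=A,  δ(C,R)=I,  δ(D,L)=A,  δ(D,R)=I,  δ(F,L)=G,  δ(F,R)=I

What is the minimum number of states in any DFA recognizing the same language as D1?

States {H} cannot be reached from the start state, so discard them.
P0 = {C,D,E,F,G} | {A,B,I,J,K}.
On input L, block {C,D,E,F,G} splits into {E,F,G} and {C,D}.
Refine {A,B,I,J,K} on symbol L: members go to different blocks, giving {A,B,I} and {J,K}.
Refine {A,B,I} on symbol R: members go to different blocks, giving {B,I} and {A}.
No further refinement is possible. Final partition (5 blocks): {E,F,G} | {B,I} | {C,D} | {J,K} | {A}.

5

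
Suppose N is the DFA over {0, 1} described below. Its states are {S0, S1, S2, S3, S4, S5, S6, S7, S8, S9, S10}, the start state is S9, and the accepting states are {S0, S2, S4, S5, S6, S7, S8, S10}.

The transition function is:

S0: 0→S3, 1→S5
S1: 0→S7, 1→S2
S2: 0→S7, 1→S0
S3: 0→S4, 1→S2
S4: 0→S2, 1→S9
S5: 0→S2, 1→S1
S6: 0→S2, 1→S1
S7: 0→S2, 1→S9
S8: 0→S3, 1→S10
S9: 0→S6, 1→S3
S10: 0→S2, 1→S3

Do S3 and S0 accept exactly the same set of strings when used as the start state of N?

Reachable states from the start: {S0,S1,S2,S3,S4,S5,S6,S7,S9}. Unreachable: {S8,S10} — drop them.
Initial partition by acceptance: {S0,S2,S4,S5,S6,S7} | {S1,S3,S9}.
Split {S0,S2,S4,S5,S6,S7} by δ(·,0) → {S2,S4,S5,S6,S7} and {S0}.
Refine {S2,S4,S5,S6,S7} on symbol 1: members go to different blocks, giving {S4,S5,S6,S7} and {S2}.
Refine {S1,S3,S9} on symbol 1: members go to different blocks, giving {S1,S3} and {S9}.
Split {S4,S5,S6,S7} by δ(·,1) → {S4,S7} and {S5,S6}.
The partition is now stable with 6 blocks: {S4,S7} | {S1,S3} | {S0} | {S2} | {S9} | {S5,S6}.
S3 and S0 end up in different blocks, so they are distinguishable. For instance, the string 'ε' is accepted from only S0.

No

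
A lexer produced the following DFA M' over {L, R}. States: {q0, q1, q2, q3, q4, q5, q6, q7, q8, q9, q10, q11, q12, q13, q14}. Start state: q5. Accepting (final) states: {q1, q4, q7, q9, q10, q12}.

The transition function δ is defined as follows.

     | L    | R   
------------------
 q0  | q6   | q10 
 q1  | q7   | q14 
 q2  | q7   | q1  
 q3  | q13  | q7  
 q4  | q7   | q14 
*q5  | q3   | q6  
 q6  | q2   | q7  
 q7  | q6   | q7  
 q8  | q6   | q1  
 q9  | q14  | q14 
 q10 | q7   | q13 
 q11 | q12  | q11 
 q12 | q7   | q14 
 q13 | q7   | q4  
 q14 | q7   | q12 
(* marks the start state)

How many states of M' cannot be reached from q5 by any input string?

5

BFS from q5 reaches {q1, q2, q3, q4, q5, q6, q7, q12, q13, q14}; the 5 state(s) q0, q8, q9, q10, q11 are never visited.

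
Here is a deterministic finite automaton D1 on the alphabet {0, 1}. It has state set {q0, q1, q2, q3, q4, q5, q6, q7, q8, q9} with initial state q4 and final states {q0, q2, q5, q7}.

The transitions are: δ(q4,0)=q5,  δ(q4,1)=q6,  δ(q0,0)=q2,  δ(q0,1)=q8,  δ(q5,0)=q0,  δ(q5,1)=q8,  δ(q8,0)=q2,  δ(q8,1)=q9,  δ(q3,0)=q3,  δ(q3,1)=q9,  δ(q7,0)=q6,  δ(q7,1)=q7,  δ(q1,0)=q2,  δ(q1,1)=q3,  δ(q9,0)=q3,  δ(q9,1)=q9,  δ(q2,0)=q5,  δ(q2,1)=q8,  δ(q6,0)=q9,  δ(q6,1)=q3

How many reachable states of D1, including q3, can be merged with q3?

First remove the unreachable states {q1,q7}; 8 states remain.
Initial partition by acceptance: {q0,q2,q5} | {q3,q4,q6,q8,q9}.
Refine {q3,q4,q6,q8,q9} on symbol 0: members go to different blocks, giving {q3,q6,q9} and {q4,q8}.
No further refinement is possible. Final partition (3 blocks): {q0,q2,q5} | {q3,q6,q9} | {q4,q8}.
State q3 belongs to the block {q3,q6,q9}, which has 3 states.

3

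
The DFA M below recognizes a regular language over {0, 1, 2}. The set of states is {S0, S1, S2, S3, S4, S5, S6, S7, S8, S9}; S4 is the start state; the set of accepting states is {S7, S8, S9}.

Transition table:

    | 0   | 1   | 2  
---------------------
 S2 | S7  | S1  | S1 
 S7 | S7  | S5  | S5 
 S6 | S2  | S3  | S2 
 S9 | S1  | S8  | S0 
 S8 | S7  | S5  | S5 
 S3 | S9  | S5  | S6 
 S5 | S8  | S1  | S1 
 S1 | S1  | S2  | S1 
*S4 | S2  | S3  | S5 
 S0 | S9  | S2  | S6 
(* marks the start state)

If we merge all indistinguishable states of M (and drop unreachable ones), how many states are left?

P0 = {S7,S8,S9} | {S0,S1,S2,S3,S4,S5,S6}.
Refine {S7,S8,S9} on symbol 0: members go to different blocks, giving {S7,S8} and {S9}.
On input 0, block {S0,S1,S2,S3,S4,S5,S6} splits into {S1,S4,S6} and {S0,S3} and {S2,S5}.
Split {S1,S4,S6} by δ(·,0) → {S4,S6} and {S1}.
Stable partition: {S7,S8} | {S4,S6} | {S9} | {S0,S3} | {S2,S5} | {S1} — 6 equivalence classes.

6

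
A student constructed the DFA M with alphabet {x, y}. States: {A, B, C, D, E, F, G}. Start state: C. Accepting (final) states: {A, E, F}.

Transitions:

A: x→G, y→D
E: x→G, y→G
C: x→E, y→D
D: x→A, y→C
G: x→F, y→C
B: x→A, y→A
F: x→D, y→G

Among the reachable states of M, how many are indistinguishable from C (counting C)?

States {B} cannot be reached from the start state, so discard them.
Initial partition by acceptance: {A,E,F} | {C,D,G}.
Stable partition: {A,E,F} | {C,D,G} — 2 equivalence classes.
The equivalence class containing C is {C,D,G}, of size 3.

3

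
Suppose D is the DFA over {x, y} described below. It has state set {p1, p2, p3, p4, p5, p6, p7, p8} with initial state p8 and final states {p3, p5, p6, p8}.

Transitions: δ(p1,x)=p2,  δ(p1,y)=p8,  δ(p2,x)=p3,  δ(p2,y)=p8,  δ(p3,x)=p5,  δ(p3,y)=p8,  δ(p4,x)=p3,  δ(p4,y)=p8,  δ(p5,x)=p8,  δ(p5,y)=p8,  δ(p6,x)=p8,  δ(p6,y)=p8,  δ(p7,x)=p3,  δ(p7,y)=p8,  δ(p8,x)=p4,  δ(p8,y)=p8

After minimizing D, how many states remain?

States {p1,p2,p6,p7} cannot be reached from the start state, so discard them.
P0 = {p3,p5,p8} | {p4}.
On input x, block {p3,p5,p8} splits into {p3,p5} and {p8}.
Refine {p3,p5} on symbol x: members go to different blocks, giving {p3} and {p5}.
Stable partition: {p3} | {p4} | {p8} | {p5} — 4 equivalence classes.

4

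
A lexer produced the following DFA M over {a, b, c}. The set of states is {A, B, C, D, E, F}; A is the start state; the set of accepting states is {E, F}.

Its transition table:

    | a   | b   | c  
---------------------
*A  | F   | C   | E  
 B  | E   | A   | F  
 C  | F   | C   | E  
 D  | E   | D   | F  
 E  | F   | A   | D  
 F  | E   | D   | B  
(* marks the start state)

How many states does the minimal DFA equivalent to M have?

All states are reachable from the start state.
Initial partition by acceptance: {E,F} | {A,B,C,D}.
No further refinement is possible. Final partition (2 blocks): {E,F} | {A,B,C,D}.

2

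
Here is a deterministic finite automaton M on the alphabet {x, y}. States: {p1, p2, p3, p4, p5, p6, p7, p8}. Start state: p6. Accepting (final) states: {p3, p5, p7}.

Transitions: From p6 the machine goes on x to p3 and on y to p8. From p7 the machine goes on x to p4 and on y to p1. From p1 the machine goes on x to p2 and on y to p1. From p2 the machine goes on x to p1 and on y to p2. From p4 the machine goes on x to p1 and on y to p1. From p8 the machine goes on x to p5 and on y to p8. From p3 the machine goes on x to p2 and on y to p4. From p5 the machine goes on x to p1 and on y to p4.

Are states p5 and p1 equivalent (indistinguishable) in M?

States {p7} cannot be reached from the start state, so discard them.
Start with accepting vs non-accepting: {p3,p5} | {p1,p2,p4,p6,p8}.
Split {p1,p2,p4,p6,p8} by δ(·,x) → {p1,p2,p4} and {p6,p8}.
Stable partition: {p3,p5} | {p1,p2,p4} | {p6,p8} — 3 equivalence classes.
p5 and p1 end up in different blocks, so they are distinguishable. For instance, the string 'ε' is accepted from only p5.

No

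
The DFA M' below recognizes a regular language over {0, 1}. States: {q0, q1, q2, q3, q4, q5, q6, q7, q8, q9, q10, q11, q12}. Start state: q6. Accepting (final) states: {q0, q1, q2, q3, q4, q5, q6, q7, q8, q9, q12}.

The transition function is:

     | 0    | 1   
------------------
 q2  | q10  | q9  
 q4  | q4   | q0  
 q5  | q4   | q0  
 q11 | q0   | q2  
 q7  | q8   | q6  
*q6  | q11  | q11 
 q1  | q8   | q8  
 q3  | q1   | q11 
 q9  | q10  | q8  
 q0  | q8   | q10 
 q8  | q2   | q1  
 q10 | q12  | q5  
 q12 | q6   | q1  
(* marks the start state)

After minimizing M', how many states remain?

First remove the unreachable states {q3,q7}; 11 states remain.
P0 = {q0,q1,q2,q4,q5,q6,q8,q9,q12} | {q10,q11}.
Refine {q0,q1,q2,q4,q5,q6,q8,q9,q12} on symbol 0: members go to different blocks, giving {q0,q1,q4,q5,q8,q12} and {q2,q6,q9}.
On input 0, block {q0,q1,q4,q5,q8,q12} splits into {q0,q1,q4,q5} and {q8,q12}.
On input 0, block {q0,q1,q4,q5} splits into {q0,q1} and {q4,q5}.
On input 1, block {q0,q1} splits into {q0} and {q1}.
Refine {q10,q11} on symbol 0: members go to different blocks, giving {q10} and {q11}.
On input 0, block {q2,q6,q9} splits into {q2,q9} and {q6}.
On input 1, block {q2,q9} splits into {q2} and {q9}.
Split {q8,q12} by δ(·,0) → {q8} and {q12}.
The partition is now stable with 10 blocks: {q0} | {q10} | {q2} | {q8} | {q4,q5} | {q1} | {q11} | {q6} | {q9} | {q12}.

10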